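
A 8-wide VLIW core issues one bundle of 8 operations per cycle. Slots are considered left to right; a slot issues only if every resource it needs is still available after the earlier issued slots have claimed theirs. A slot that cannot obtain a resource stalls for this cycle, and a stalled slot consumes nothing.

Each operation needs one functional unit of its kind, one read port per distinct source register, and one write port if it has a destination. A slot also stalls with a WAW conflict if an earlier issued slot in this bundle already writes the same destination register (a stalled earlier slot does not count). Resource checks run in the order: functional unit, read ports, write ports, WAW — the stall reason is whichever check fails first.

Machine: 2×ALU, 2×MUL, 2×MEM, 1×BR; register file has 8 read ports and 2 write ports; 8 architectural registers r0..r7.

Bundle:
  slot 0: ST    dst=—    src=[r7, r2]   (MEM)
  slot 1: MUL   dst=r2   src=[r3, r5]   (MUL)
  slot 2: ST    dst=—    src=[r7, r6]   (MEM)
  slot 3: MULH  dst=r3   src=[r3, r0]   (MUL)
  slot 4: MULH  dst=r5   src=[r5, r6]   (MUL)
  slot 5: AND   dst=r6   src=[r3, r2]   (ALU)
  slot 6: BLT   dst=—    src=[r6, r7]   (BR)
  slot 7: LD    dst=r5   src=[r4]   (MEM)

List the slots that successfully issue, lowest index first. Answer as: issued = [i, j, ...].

(0) want 1×MEM +2rd +0wr — yes → AL2|MU2|ME1|BR1|rd6|wr2
(1) want 1×MUL +2rd +1wr — yes → AL2|MU1|ME1|BR1|rd4|wr1
(2) want 1×MEM +2rd +0wr — yes → AL2|MU1|ME0|BR1|rd2|wr1
(3) want 1×MUL +2rd +1wr — yes → AL2|MU0|ME0|BR1|rd0|wr0
(4) want 1×MUL +2rd +1wr — FU → AL2|MU0|ME0|BR1|rd0|wr0
(5) want 1×ALU +2rd +1wr — RD_PORT → AL2|MU0|ME0|BR1|rd0|wr0
(6) want 1×BR +2rd +0wr — RD_PORT → AL2|MU0|ME0|BR1|rd0|wr0
(7) want 1×MEM +1rd +1wr — FU → AL2|MU0|ME0|BR1|rd0|wr0

issued = [0, 1, 2, 3]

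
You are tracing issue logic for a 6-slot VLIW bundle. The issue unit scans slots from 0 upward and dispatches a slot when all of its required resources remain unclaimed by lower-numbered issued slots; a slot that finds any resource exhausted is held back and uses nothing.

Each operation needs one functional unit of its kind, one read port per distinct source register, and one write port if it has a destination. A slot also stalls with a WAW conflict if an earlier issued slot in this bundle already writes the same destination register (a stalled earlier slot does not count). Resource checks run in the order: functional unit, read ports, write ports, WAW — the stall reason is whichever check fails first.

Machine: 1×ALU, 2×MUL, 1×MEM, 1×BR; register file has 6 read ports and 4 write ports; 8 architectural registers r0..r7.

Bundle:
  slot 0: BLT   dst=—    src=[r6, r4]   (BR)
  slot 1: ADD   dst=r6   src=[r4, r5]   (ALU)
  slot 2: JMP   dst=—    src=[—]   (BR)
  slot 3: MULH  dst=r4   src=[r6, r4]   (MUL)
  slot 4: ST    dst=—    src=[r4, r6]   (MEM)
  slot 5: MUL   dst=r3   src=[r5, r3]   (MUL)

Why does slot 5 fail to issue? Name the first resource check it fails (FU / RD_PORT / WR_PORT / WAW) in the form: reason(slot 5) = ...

#0 BR src=r6,r4 dispatched  <A:1 Mu:2 Ld:1 B:0 rd:4 wr:4>
#1 ALU src=r4,r5 dispatched  <A:0 Mu:2 Ld:1 B:0 rd:2 wr:3>
#2 BR src=- held:FU  <A:0 Mu:2 Ld:1 B:0 rd:2 wr:3>
#3 MUL src=r6,r4 dispatched  <A:0 Mu:1 Ld:1 B:0 rd:0 wr:2>
#4 MEM src=r4,r6 held:RD_PORT  <A:0 Mu:1 Ld:1 B:0 rd:0 wr:2>
#5 MUL src=r5,r3 held:RD_PORT  <A:0 Mu:1 Ld:1 B:0 rd:0 wr:2>

reason(slot 5) = RD_PORT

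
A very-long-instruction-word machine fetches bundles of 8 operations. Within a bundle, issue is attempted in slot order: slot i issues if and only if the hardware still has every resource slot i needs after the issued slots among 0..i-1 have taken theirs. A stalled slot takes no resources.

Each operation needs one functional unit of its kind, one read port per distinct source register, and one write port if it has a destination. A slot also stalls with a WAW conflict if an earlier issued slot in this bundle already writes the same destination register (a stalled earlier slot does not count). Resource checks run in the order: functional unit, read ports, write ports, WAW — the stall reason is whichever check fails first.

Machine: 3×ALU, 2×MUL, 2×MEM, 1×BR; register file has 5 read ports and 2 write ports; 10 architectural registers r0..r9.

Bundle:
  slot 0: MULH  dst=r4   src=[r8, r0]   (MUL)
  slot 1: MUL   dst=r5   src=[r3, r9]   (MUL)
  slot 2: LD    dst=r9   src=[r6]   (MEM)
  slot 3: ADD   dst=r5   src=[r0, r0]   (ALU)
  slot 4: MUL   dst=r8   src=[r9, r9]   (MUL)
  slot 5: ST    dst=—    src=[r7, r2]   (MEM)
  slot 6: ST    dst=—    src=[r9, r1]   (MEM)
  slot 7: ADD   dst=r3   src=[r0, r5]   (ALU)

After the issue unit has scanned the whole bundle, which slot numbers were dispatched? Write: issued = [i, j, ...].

issued = [0, 1]

[0] MUL needs rd=2 wr=1: ok; after: ALU=3 MUL=1 MEM=2 BR=1, R=3, W=1
[1] MUL needs rd=2 wr=1: ok; after: ALU=3 MUL=0 MEM=2 BR=1, R=1, W=0
[2] MEM needs rd=1 wr=1: WR_PORT; after: ALU=3 MUL=0 MEM=2 BR=1, R=1, W=0
[3] ALU needs rd=1 wr=1: WR_PORT; after: ALU=3 MUL=0 MEM=2 BR=1, R=1, W=0
[4] MUL needs rd=1 wr=1: FU; after: ALU=3 MUL=0 MEM=2 BR=1, R=1, W=0
[5] MEM needs rd=2 wr=0: RD_PORT; after: ALU=3 MUL=0 MEM=2 BR=1, R=1, W=0
[6] MEM needs rd=2 wr=0: RD_PORT; after: ALU=3 MUL=0 MEM=2 BR=1, R=1, W=0
[7] ALU needs rd=2 wr=1: RD_PORT; after: ALU=3 MUL=0 MEM=2 BR=1, R=1, W=0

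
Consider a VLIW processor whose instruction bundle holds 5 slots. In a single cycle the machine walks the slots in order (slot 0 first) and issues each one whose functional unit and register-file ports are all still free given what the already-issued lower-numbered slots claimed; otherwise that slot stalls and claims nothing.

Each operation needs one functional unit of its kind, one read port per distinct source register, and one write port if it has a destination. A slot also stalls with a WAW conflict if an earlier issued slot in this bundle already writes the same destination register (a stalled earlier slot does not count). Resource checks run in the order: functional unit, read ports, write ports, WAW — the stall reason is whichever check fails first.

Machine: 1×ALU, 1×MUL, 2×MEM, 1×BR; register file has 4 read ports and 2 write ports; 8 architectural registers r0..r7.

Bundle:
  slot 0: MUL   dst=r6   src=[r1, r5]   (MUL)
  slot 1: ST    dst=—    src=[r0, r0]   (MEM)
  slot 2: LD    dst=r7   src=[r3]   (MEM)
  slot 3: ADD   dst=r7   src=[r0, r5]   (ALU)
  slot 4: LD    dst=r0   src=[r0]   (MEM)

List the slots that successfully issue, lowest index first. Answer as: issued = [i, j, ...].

issued = [0, 1, 2]

#0 MUL src=r1,r5 dispatched  <A:1 Mu:0 Ld:2 B:1 rd:2 wr:1>
#1 MEM src=r0,r0 dispatched  <A:1 Mu:0 Ld:1 B:1 rd:1 wr:1>
#2 MEM src=r3 dispatched  <A:1 Mu:0 Ld:0 B:1 rd:0 wr:0>
#3 ALU src=r0,r5 held:RD_PORT  <A:1 Mu:0 Ld:0 B:1 rd:0 wr:0>
#4 MEM src=r0 held:FU  <A:1 Mu:0 Ld:0 B:1 rd:0 wr:0>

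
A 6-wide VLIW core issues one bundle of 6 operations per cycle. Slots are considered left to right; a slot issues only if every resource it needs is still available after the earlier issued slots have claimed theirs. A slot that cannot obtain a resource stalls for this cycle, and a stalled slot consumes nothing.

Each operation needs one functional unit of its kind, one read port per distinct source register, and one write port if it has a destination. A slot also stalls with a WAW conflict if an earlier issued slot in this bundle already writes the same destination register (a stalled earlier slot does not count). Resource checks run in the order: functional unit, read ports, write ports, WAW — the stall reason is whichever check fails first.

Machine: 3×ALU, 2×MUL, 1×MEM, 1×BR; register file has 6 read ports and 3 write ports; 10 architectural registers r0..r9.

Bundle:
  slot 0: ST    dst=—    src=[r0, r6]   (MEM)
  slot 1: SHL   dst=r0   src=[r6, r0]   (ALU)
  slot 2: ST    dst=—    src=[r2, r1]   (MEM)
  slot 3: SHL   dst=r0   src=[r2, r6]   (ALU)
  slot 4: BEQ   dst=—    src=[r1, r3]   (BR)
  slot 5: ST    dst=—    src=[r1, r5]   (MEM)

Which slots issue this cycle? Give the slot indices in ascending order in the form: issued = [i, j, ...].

issued = [0, 1, 4]

#0 MEM src=r0,r6 dispatched  <A:3 Mu:2 Ld:0 B:1 rd:4 wr:3>
#1 ALU src=r6,r0 dispatched  <A:2 Mu:2 Ld:0 B:1 rd:2 wr:2>
#2 MEM src=r2,r1 held:FU  <A:2 Mu:2 Ld:0 B:1 rd:2 wr:2>
#3 ALU src=r2,r6 held:WAW  <A:2 Mu:2 Ld:0 B:1 rd:2 wr:2>
#4 BR src=r1,r3 dispatched  <A:2 Mu:2 Ld:0 B:0 rd:0 wr:2>
#5 MEM src=r1,r5 held:FU  <A:2 Mu:2 Ld:0 B:0 rd:0 wr:2>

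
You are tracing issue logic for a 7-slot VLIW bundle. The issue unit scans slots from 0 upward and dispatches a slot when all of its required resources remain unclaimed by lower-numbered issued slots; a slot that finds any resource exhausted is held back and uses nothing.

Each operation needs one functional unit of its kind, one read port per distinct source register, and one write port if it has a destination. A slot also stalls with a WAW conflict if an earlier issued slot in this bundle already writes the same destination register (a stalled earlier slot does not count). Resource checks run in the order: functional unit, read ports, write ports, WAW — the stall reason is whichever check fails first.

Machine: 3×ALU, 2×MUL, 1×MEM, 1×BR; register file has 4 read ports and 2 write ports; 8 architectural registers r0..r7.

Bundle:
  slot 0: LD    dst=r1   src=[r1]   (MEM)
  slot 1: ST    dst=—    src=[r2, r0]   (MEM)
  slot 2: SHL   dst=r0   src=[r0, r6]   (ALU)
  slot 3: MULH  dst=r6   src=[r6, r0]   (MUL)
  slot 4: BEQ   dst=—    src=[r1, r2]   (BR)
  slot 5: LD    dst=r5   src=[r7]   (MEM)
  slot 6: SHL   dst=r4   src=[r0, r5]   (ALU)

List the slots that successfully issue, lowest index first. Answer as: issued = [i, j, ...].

issued = [0, 2]

slot 0 (MEM): ISSUE — free A3,Mu2,Ld0,B1 rp3 wp1
slot 1 (MEM): stall FU — free A3,Mu2,Ld0,B1 rp3 wp1
slot 2 (ALU): ISSUE — free A2,Mu2,Ld0,B1 rp1 wp0
slot 3 (MUL): stall RD_PORT — free A2,Mu2,Ld0,B1 rp1 wp0
slot 4 (BR): stall RD_PORT — free A2,Mu2,Ld0,B1 rp1 wp0
slot 5 (MEM): stall FU — free A2,Mu2,Ld0,B1 rp1 wp0
slot 6 (ALU): stall RD_PORT — free A2,Mu2,Ld0,B1 rp1 wp0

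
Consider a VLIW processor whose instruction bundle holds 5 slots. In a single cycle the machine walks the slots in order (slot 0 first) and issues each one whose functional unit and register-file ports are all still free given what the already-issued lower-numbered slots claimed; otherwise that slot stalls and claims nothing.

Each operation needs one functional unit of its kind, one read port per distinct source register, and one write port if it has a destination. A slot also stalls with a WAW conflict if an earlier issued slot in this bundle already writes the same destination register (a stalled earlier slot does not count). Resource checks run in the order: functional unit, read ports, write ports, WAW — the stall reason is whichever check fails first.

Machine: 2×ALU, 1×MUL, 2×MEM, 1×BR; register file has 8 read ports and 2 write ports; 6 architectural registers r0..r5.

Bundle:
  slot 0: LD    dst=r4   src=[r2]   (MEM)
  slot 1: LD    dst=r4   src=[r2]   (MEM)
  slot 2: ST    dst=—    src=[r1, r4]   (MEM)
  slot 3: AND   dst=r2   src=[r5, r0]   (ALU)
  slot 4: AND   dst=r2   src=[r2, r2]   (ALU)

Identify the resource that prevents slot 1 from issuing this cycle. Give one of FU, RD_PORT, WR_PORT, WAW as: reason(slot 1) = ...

reason(slot 1) = WAW

(0) want 1×MEM +1rd +1wr — yes → AL2|MU1|ME1|BR1|rd7|wr1
(1) want 1×MEM +1rd +1wr — WAW → AL2|MU1|ME1|BR1|rd7|wr1
(2) want 1×MEM +2rd +0wr — yes → AL2|MU1|ME0|BR1|rd5|wr1
(3) want 1×ALU +2rd +1wr — yes → AL1|MU1|ME0|BR1|rd3|wr0
(4) want 1×ALU +1rd +1wr — WR_PORT → AL1|MU1|ME0|BR1|rd3|wr0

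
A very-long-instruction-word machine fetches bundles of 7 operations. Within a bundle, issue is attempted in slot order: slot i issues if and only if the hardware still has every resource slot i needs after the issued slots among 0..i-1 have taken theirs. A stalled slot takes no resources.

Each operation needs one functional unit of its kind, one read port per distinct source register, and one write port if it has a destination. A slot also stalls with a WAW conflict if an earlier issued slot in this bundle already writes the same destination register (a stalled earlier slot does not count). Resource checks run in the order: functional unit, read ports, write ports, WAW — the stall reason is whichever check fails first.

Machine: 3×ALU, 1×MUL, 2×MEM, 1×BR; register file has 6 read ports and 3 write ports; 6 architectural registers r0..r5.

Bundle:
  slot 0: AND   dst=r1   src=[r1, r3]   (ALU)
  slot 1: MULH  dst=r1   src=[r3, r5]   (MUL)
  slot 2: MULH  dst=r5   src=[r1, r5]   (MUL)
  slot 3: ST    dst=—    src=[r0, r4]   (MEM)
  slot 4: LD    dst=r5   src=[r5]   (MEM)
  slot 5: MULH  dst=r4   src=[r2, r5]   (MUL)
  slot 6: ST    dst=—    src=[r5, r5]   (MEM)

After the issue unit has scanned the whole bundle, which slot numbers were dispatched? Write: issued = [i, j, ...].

slot 0 (ALU): ISSUE — free A2,Mu1,Ld2,B1 rp4 wp2
slot 1 (MUL): stall WAW — free A2,Mu1,Ld2,B1 rp4 wp2
slot 2 (MUL): ISSUE — free A2,Mu0,Ld2,B1 rp2 wp1
slot 3 (MEM): ISSUE — free A2,Mu0,Ld1,B1 rp0 wp1
slot 4 (MEM): stall RD_PORT — free A2,Mu0,Ld1,B1 rp0 wp1
slot 5 (MUL): stall FU — free A2,Mu0,Ld1,B1 rp0 wp1
slot 6 (MEM): stall RD_PORT — free A2,Mu0,Ld1,B1 rp0 wp1

issued = [0, 2, 3]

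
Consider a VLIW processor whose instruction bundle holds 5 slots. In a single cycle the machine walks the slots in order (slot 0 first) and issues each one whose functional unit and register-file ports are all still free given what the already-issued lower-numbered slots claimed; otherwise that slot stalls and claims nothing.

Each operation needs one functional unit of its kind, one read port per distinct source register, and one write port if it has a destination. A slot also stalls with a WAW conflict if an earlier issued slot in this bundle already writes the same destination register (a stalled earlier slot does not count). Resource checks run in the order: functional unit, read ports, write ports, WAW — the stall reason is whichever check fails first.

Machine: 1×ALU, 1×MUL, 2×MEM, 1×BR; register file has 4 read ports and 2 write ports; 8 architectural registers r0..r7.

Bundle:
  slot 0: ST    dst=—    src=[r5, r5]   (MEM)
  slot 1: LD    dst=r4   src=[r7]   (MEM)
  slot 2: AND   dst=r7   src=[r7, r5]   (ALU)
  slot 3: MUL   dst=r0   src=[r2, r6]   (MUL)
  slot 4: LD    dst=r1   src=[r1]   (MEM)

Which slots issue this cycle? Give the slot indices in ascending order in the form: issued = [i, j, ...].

issued = [0, 1, 2]

#0 MEM src=r5,r5 dispatched  <A:1 Mu:1 Ld:1 B:1 rd:3 wr:2>
#1 MEM src=r7 dispatched  <A:1 Mu:1 Ld:0 B:1 rd:2 wr:1>
#2 ALU src=r7,r5 dispatched  <A:0 Mu:1 Ld:0 B:1 rd:0 wr:0>
#3 MUL src=r2,r6 held:RD_PORT  <A:0 Mu:1 Ld:0 B:1 rd:0 wr:0>
#4 MEM src=r1 held:FU  <A:0 Mu:1 Ld:0 B:1 rd:0 wr:0>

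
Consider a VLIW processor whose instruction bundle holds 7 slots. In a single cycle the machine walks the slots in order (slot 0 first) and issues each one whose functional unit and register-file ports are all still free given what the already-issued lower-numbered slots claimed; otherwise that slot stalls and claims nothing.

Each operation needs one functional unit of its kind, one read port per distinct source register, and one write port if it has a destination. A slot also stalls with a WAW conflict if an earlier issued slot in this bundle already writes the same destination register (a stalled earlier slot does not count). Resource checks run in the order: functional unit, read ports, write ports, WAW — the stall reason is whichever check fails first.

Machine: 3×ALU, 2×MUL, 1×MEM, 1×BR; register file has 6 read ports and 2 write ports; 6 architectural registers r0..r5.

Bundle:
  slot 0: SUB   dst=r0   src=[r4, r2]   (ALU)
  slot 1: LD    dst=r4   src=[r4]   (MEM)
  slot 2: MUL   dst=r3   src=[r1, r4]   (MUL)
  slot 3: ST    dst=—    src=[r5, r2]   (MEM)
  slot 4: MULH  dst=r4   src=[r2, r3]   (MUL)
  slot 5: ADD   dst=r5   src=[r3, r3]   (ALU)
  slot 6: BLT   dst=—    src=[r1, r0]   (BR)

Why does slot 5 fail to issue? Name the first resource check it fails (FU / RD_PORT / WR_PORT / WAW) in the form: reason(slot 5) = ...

  0. ALU→r0 ⇒ go  {2A/2Mu/1Ld/1B | 4r 1w}
  1. MEM→r4 ⇒ go  {2A/2Mu/0Ld/1B | 3r 0w}
  2. MUL→r3 ⇒ no(WR_PORT)  {2A/2Mu/0Ld/1B | 3r 0w}
  3. MEM ⇒ no(FU)  {2A/2Mu/0Ld/1B | 3r 0w}
  4. MUL→r4 ⇒ no(WR_PORT)  {2A/2Mu/0Ld/1B | 3r 0w}
  5. ALU→r5 ⇒ no(WR_PORT)  {2A/2Mu/0Ld/1B | 3r 0w}
  6. BR ⇒ go  {2A/2Mu/0Ld/0B | 1r 0w}

reason(slot 5) = WR_PORT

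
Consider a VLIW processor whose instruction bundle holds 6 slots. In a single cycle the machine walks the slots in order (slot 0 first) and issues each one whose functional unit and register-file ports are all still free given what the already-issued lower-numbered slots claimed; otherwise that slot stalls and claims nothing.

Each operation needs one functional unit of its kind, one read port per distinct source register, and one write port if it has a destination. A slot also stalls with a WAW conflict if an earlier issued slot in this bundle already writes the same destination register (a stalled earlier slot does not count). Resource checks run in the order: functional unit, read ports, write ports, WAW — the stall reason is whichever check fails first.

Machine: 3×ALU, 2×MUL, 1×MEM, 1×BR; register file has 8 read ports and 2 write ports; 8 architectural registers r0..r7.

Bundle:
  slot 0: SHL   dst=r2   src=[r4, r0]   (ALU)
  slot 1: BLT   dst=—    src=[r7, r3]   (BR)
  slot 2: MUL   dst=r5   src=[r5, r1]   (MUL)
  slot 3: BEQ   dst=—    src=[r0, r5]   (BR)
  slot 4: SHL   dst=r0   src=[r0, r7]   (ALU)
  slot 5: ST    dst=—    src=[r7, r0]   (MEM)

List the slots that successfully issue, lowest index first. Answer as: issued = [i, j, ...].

slot 0 (ALU): ISSUE — free A2,Mu2,Ld1,B1 rp6 wp1
slot 1 (BR): ISSUE — free A2,Mu2,Ld1,B0 rp4 wp1
slot 2 (MUL): ISSUE — free A2,Mu1,Ld1,B0 rp2 wp0
slot 3 (BR): stall FU — free A2,Mu1,Ld1,B0 rp2 wp0
slot 4 (ALU): stall WR_PORT — free A2,Mu1,Ld1,B0 rp2 wp0
slot 5 (MEM): ISSUE — free A2,Mu1,Ld0,B0 rp0 wp0

issued = [0, 1, 2, 5]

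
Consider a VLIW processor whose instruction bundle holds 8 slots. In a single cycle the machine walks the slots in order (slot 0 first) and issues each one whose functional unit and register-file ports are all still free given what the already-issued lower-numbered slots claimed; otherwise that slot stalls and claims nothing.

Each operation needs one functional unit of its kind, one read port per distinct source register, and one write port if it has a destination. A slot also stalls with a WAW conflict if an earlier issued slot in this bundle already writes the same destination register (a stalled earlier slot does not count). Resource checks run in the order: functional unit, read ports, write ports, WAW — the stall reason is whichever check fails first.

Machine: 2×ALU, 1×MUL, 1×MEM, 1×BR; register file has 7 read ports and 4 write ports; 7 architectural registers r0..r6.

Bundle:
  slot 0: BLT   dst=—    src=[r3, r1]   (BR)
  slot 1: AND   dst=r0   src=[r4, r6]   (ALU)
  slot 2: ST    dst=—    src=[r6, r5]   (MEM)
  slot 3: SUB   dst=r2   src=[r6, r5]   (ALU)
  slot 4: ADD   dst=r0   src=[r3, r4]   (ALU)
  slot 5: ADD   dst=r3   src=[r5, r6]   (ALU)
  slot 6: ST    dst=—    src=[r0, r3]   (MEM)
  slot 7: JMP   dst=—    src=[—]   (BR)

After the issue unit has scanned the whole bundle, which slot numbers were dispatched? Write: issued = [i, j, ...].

issued = [0, 1, 2]

slot 0 (BR): ISSUE — free A2,Mu1,Ld1,B0 rp5 wp4
slot 1 (ALU): ISSUE — free A1,Mu1,Ld1,B0 rp3 wp3
slot 2 (MEM): ISSUE — free A1,Mu1,Ld0,B0 rp1 wp3
slot 3 (ALU): stall RD_PORT — free A1,Mu1,Ld0,B0 rp1 wp3
slot 4 (ALU): stall RD_PORT — free A1,Mu1,Ld0,B0 rp1 wp3
slot 5 (ALU): stall RD_PORT — free A1,Mu1,Ld0,B0 rp1 wp3
slot 6 (MEM): stall FU — free A1,Mu1,Ld0,B0 rp1 wp3
slot 7 (BR): stall FU — free A1,Mu1,Ld0,B0 rp1 wp3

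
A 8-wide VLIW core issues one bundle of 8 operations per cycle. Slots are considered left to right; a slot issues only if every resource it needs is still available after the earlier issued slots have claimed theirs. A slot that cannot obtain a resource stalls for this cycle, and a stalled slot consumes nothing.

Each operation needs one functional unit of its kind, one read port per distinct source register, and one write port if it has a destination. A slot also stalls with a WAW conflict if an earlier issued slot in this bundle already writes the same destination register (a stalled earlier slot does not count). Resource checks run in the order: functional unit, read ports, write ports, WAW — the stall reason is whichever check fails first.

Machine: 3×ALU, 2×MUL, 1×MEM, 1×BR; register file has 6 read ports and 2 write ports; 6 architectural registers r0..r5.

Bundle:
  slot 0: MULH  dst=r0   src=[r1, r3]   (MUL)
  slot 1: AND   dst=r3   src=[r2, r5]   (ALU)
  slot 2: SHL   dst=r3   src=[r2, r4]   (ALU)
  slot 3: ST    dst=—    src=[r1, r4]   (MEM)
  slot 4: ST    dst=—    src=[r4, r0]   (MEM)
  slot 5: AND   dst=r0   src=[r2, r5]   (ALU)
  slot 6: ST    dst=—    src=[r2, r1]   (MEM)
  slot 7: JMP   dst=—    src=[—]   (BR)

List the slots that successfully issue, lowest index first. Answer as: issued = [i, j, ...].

slot 0 (MUL): ISSUE — free A3,Mu1,Ld1,B1 rp4 wp1
slot 1 (ALU): ISSUE — free A2,Mu1,Ld1,B1 rp2 wp0
slot 2 (ALU): stall WR_PORT — free A2,Mu1,Ld1,B1 rp2 wp0
slot 3 (MEM): ISSUE — free A2,Mu1,Ld0,B1 rp0 wp0
slot 4 (MEM): stall FU — free A2,Mu1,Ld0,B1 rp0 wp0
slot 5 (ALU): stall RD_PORT — free A2,Mu1,Ld0,B1 rp0 wp0
slot 6 (MEM): stall FU — free A2,Mu1,Ld0,B1 rp0 wp0
slot 7 (BR): ISSUE — free A2,Mu1,Ld0,B0 rp0 wp0

issued = [0, 1, 3, 7]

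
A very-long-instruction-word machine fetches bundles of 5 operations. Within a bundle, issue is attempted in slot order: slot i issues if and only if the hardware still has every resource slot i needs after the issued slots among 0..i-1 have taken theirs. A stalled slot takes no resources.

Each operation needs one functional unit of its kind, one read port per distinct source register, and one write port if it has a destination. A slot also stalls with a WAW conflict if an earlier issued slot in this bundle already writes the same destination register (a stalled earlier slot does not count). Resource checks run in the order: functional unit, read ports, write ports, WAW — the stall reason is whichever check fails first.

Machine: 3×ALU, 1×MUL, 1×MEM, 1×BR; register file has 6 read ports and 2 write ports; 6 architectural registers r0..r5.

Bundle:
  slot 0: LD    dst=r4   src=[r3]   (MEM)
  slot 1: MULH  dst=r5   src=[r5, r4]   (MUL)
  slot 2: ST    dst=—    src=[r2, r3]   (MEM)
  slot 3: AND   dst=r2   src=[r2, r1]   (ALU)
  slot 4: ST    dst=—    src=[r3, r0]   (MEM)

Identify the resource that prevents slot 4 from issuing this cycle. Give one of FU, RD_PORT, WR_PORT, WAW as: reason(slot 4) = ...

reason(slot 4) = FU

  0. MEM→r4 ⇒ go  {3A/1Mu/0Ld/1B | 5r 1w}
  1. MUL→r5 ⇒ go  {3A/0Mu/0Ld/1B | 3r 0w}
  2. MEM ⇒ no(FU)  {3A/0Mu/0Ld/1B | 3r 0w}
  3. ALU→r2 ⇒ no(WR_PORT)  {3A/0Mu/0Ld/1B | 3r 0w}
  4. MEM ⇒ no(FU)  {3A/0Mu/0Ld/1B | 3r 0w}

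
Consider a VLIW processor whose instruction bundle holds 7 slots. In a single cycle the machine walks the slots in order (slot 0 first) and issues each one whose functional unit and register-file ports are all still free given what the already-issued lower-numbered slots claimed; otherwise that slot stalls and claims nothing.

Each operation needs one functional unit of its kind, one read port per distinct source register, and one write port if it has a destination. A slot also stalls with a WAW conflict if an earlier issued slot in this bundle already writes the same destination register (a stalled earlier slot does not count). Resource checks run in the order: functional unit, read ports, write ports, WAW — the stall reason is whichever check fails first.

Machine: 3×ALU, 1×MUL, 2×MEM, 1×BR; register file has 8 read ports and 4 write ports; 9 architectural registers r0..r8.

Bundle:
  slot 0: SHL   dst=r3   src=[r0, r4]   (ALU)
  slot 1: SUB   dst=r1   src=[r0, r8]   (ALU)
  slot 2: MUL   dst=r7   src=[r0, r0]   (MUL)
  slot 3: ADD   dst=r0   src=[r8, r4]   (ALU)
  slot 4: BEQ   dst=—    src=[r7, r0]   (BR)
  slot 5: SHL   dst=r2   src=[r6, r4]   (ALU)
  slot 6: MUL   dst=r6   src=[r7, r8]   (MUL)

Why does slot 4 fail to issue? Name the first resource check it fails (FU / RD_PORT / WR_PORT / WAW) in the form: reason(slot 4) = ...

[0] ALU needs rd=2 wr=1: ok; after: ALU=2 MUL=1 MEM=2 BR=1, R=6, W=3
[1] ALU needs rd=2 wr=1: ok; after: ALU=1 MUL=1 MEM=2 BR=1, R=4, W=2
[2] MUL needs rd=1 wr=1: ok; after: ALU=1 MUL=0 MEM=2 BR=1, R=3, W=1
[3] ALU needs rd=2 wr=1: ok; after: ALU=0 MUL=0 MEM=2 BR=1, R=1, W=0
[4] BR needs rd=2 wr=0: RD_PORT; after: ALU=0 MUL=0 MEM=2 BR=1, R=1, W=0
[5] ALU needs rd=2 wr=1: FU; after: ALU=0 MUL=0 MEM=2 BR=1, R=1, W=0
[6] MUL needs rd=2 wr=1: FU; after: ALU=0 MUL=0 MEM=2 BR=1, R=1, W=0

reason(slot 4) = RD_PORT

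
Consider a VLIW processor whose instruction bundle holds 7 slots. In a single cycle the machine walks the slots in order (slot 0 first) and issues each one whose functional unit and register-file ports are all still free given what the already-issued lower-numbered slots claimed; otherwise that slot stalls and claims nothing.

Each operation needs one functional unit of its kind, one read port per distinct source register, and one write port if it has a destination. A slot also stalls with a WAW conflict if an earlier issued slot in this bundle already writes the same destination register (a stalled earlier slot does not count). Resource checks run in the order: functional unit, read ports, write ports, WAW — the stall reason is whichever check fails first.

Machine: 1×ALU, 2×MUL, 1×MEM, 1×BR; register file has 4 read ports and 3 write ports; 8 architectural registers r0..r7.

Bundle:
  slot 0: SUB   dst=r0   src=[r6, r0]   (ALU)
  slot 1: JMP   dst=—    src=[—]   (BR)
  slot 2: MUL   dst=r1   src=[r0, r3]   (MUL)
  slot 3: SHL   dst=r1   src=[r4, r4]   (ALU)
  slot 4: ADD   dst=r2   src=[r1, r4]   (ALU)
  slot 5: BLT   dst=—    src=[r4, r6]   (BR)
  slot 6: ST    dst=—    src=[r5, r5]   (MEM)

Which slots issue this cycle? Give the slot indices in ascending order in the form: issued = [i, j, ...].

issued = [0, 1, 2]

slot 0 (ALU): ISSUE — free A0,Mu2,Ld1,B1 rp2 wp2
slot 1 (BR): ISSUE — free A0,Mu2,Ld1,B0 rp2 wp2
slot 2 (MUL): ISSUE — free A0,Mu1,Ld1,B0 rp0 wp1
slot 3 (ALU): stall FU — free A0,Mu1,Ld1,B0 rp0 wp1
slot 4 (ALU): stall FU — free A0,Mu1,Ld1,B0 rp0 wp1
slot 5 (BR): stall FU — free A0,Mu1,Ld1,B0 rp0 wp1
slot 6 (MEM): stall RD_PORT — free A0,Mu1,Ld1,B0 rp0 wp1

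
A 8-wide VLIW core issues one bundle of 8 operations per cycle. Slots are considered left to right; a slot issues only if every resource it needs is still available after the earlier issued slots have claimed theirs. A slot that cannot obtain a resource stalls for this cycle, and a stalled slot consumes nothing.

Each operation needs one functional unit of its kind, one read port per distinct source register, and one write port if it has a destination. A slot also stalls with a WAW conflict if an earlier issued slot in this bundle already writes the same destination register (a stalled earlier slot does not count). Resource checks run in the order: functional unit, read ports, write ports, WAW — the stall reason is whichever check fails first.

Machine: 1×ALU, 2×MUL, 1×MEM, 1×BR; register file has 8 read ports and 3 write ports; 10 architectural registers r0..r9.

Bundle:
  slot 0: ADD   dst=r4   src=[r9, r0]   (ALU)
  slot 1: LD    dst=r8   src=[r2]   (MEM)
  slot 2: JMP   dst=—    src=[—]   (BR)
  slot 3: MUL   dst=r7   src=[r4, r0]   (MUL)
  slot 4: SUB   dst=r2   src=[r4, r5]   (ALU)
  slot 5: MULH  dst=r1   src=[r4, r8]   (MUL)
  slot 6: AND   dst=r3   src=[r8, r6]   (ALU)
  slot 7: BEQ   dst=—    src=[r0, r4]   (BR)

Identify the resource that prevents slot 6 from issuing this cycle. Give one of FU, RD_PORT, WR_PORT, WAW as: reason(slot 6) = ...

reason(slot 6) = FU

  0. ALU→r4 ⇒ go  {0A/2Mu/1Ld/1B | 6r 2w}
  1. MEM→r8 ⇒ go  {0A/2Mu/0Ld/1B | 5r 1w}
  2. BR ⇒ go  {0A/2Mu/0Ld/0B | 5r 1w}
  3. MUL→r7 ⇒ go  {0A/1Mu/0Ld/0B | 3r 0w}
  4. ALU→r2 ⇒ no(FU)  {0A/1Mu/0Ld/0B | 3r 0w}
  5. MUL→r1 ⇒ no(WR_PORT)  {0A/1Mu/0Ld/0B | 3r 0w}
  6. ALU→r3 ⇒ no(FU)  {0A/1Mu/0Ld/0B | 3r 0w}
  7. BR ⇒ no(FU)  {0A/1Mu/0Ld/0B | 3r 0w}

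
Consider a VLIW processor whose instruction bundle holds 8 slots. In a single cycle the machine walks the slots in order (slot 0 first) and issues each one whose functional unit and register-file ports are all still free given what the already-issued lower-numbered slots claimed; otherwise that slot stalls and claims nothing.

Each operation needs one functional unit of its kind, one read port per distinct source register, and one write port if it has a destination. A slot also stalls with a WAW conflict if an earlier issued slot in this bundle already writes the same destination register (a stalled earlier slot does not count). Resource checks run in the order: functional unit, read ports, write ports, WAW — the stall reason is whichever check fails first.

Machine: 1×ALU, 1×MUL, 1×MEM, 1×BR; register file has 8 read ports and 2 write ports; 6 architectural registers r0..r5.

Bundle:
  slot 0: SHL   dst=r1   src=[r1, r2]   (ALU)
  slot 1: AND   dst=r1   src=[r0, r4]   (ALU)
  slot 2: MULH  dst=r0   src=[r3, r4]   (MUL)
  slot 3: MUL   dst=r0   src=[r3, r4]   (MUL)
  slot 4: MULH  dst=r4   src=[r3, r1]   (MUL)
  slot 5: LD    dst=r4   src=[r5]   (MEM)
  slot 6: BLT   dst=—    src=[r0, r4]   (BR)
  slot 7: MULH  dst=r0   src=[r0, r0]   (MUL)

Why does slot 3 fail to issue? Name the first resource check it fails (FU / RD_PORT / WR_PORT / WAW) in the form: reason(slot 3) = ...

[0] ALU needs rd=2 wr=1: ok; after: ALU=0 MUL=1 MEM=1 BR=1, R=6, W=1
[1] ALU needs rd=2 wr=1: FU; after: ALU=0 MUL=1 MEM=1 BR=1, R=6, W=1
[2] MUL needs rd=2 wr=1: ok; after: ALU=0 MUL=0 MEM=1 BR=1, R=4, W=0
[3] MUL needs rd=2 wr=1: FU; after: ALU=0 MUL=0 MEM=1 BR=1, R=4, W=0
[4] MUL needs rd=2 wr=1: FU; after: ALU=0 MUL=0 MEM=1 BR=1, R=4, W=0
[5] MEM needs rd=1 wr=1: WR_PORT; after: ALU=0 MUL=0 MEM=1 BR=1, R=4, W=0
[6] BR needs rd=2 wr=0: ok; after: ALU=0 MUL=0 MEM=1 BR=0, R=2, W=0
[7] MUL needs rd=1 wr=1: FU; after: ALU=0 MUL=0 MEM=1 BR=0, R=2, W=0

reason(slot 3) = FU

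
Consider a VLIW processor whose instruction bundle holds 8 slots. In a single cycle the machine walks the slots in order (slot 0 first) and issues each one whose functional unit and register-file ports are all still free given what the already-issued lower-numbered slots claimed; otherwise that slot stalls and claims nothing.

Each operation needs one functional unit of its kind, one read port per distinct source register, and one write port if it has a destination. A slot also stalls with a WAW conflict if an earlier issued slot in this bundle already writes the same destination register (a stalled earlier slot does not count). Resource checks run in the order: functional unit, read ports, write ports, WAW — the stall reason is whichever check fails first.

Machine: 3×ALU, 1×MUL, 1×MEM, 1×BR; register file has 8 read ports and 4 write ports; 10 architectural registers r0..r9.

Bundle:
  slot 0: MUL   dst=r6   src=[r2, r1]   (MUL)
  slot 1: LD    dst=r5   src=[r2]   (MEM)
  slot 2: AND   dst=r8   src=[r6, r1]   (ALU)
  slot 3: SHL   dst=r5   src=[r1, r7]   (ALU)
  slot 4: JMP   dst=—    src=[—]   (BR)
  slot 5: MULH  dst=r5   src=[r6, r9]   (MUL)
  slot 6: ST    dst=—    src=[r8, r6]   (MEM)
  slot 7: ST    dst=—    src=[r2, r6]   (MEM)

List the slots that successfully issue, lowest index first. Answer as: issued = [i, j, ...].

slot 0 (MUL): ISSUE — free A3,Mu0,Ld1,B1 rp6 wp3
slot 1 (MEM): ISSUE — free A3,Mu0,Ld0,B1 rp5 wp2
slot 2 (ALU): ISSUE — free A2,Mu0,Ld0,B1 rp3 wp1
slot 3 (ALU): stall WAW — free A2,Mu0,Ld0,B1 rp3 wp1
slot 4 (BR): ISSUE — free A2,Mu0,Ld0,B0 rp3 wp1
slot 5 (MUL): stall FU — free A2,Mu0,Ld0,B0 rp3 wp1
slot 6 (MEM): stall FU — free A2,Mu0,Ld0,B0 rp3 wp1
slot 7 (MEM): stall FU — free A2,Mu0,Ld0,B0 rp3 wp1

issued = [0, 1, 2, 4]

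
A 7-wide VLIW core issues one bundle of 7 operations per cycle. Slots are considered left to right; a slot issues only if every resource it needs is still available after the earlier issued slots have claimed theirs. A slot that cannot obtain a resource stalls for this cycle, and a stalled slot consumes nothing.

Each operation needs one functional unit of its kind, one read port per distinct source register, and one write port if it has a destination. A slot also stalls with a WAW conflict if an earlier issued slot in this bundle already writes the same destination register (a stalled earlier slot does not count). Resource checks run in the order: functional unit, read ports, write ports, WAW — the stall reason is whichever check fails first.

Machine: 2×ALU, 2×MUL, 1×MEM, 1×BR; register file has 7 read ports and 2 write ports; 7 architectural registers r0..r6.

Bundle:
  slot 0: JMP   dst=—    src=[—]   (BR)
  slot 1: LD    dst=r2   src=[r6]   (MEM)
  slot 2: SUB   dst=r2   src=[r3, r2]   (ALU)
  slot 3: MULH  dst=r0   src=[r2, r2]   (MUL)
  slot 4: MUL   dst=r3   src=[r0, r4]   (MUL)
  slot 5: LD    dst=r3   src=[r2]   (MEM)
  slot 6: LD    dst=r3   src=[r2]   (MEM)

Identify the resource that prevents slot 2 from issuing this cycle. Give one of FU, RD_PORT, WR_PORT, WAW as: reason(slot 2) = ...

reason(slot 2) = WAW

  0. BR ⇒ go  {2A/2Mu/1Ld/0B | 7r 2w}
  1. MEM→r2 ⇒ go  {2A/2Mu/0Ld/0B | 6r 1w}
  2. ALU→r2 ⇒ no(WAW)  {2A/2Mu/0Ld/0B | 6r 1w}
  3. MUL→r0 ⇒ go  {2A/1Mu/0Ld/0B | 5r 0w}
  4. MUL→r3 ⇒ no(WR_PORT)  {2A/1Mu/0Ld/0B | 5r 0w}
  5. MEM→r3 ⇒ no(FU)  {2A/1Mu/0Ld/0B | 5r 0w}
  6. MEM→r3 ⇒ no(FU)  {2A/1Mu/0Ld/0B | 5r 0w}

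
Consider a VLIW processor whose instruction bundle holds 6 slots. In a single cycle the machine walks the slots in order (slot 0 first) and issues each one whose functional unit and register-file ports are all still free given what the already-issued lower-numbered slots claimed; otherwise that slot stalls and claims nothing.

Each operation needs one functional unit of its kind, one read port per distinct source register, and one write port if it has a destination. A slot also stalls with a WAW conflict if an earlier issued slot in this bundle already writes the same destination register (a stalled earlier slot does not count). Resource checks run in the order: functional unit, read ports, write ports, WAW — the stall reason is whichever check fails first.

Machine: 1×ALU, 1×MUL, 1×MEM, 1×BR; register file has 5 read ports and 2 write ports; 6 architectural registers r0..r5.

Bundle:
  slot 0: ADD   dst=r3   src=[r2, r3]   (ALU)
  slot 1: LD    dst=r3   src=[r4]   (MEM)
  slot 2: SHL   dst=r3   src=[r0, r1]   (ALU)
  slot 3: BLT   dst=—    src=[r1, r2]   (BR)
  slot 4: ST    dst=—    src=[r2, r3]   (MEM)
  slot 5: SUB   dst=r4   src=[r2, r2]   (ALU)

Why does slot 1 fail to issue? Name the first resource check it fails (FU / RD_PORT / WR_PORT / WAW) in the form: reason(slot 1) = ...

reason(slot 1) = WAW

[0] ALU needs rd=2 wr=1: ok; after: ALU=0 MUL=1 MEM=1 BR=1, R=3, W=1
[1] MEM needs rd=1 wr=1: WAW; after: ALU=0 MUL=1 MEM=1 BR=1, R=3, W=1
[2] ALU needs rd=2 wr=1: FU; after: ALU=0 MUL=1 MEM=1 BR=1, R=3, W=1
[3] BR needs rd=2 wr=0: ok; after: ALU=0 MUL=1 MEM=1 BR=0, R=1, W=1
[4] MEM needs rd=2 wr=0: RD_PORT; after: ALU=0 MUL=1 MEM=1 BR=0, R=1, W=1
[5] ALU needs rd=1 wr=1: FU; after: ALU=0 MUL=1 MEM=1 BR=0, R=1, W=1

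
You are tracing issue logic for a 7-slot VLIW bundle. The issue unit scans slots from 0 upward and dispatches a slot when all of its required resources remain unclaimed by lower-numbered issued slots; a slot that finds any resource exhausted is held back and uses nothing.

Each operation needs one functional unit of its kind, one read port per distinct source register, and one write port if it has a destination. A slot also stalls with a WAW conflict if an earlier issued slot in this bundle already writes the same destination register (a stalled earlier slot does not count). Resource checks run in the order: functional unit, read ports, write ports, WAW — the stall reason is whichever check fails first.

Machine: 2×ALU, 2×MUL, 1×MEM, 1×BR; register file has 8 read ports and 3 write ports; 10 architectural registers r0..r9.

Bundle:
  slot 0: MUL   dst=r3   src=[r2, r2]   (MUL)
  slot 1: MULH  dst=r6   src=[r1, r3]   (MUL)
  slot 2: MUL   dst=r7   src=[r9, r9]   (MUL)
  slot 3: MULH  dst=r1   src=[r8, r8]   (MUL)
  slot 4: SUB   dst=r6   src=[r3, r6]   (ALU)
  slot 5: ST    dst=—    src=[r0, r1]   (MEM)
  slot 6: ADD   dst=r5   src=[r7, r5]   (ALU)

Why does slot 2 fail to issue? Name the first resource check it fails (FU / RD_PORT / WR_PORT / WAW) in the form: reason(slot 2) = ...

reason(slot 2) = FU

[0] MUL needs rd=1 wr=1: ok; after: ALU=2 MUL=1 MEM=1 BR=1, R=7, W=2
[1] MUL needs rd=2 wr=1: ok; after: ALU=2 MUL=0 MEM=1 BR=1, R=5, W=1
[2] MUL needs rd=1 wr=1: FU; after: ALU=2 MUL=0 MEM=1 BR=1, R=5, W=1
[3] MUL needs rd=1 wr=1: FU; after: ALU=2 MUL=0 MEM=1 BR=1, R=5, W=1
[4] ALU needs rd=2 wr=1: WAW; after: ALU=2 MUL=0 MEM=1 BR=1, R=5, W=1
[5] MEM needs rd=2 wr=0: ok; after: ALU=2 MUL=0 MEM=0 BR=1, R=3, W=1
[6] ALU needs rd=2 wr=1: ok; after: ALU=1 MUL=0 MEM=0 BR=1, R=1, W=0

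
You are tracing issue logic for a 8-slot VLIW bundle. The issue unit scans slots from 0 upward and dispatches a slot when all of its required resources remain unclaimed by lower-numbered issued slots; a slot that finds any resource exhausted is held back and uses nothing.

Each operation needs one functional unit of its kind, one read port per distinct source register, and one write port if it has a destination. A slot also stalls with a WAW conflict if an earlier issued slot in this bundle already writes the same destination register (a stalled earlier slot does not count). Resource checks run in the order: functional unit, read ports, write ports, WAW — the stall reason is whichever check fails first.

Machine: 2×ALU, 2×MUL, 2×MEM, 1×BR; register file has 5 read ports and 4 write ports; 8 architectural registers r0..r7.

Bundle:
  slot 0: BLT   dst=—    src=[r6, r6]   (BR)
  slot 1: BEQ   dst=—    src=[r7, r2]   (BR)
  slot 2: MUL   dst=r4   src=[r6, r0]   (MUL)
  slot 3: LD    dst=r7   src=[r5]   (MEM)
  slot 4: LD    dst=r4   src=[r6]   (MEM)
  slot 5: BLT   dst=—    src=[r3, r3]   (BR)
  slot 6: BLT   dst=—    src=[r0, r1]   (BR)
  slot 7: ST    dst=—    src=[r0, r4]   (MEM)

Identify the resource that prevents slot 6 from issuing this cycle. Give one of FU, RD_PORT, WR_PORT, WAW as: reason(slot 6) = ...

reason(slot 6) = FU

  0. BR ⇒ go  {2A/2Mu/2Ld/0B | 4r 4w}
  1. BR ⇒ no(FU)  {2A/2Mu/2Ld/0B | 4r 4w}
  2. MUL→r4 ⇒ go  {2A/1Mu/2Ld/0B | 2r 3w}
  3. MEM→r7 ⇒ go  {2A/1Mu/1Ld/0B | 1r 2w}
  4. MEM→r4 ⇒ no(WAW)  {2A/1Mu/1Ld/0B | 1r 2w}
  5. BR ⇒ no(FU)  {2A/1Mu/1Ld/0B | 1r 2w}
  6. BR ⇒ no(FU)  {2A/1Mu/1Ld/0B | 1r 2w}
  7. MEM ⇒ no(RD_PORT)  {2A/1Mu/1Ld/0B | 1r 2w}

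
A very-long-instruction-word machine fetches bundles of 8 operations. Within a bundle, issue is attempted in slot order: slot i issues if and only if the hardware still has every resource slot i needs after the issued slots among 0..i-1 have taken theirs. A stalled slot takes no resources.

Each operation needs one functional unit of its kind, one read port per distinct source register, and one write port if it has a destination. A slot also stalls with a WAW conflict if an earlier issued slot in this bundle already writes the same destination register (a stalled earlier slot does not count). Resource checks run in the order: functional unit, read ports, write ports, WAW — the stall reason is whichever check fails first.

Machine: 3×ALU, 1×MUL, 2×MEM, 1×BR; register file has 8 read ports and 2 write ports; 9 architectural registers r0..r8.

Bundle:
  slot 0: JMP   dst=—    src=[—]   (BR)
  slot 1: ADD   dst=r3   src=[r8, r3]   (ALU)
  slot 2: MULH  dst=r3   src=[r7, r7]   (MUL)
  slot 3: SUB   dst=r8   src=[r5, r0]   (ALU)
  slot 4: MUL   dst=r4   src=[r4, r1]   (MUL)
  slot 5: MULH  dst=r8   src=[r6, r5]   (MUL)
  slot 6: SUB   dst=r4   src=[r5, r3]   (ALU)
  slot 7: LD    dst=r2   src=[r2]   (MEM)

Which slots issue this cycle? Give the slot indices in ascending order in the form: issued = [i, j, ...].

issued = [0, 1, 3]

#0 BR src=- dispatched  <A:3 Mu:1 Ld:2 B:0 rd:8 wr:2>
#1 ALU src=r8,r3 dispatched  <A:2 Mu:1 Ld:2 B:0 rd:6 wr:1>
#2 MUL src=r7,r7 held:WAW  <A:2 Mu:1 Ld:2 B:0 rd:6 wr:1>
#3 ALU src=r5,r0 dispatched  <A:1 Mu:1 Ld:2 B:0 rd:4 wr:0>
#4 MUL src=r4,r1 held:WR_PORT  <A:1 Mu:1 Ld:2 B:0 rd:4 wr:0>
#5 MUL src=r6,r5 held:WR_PORT  <A:1 Mu:1 Ld:2 B:0 rd:4 wr:0>
#6 ALU src=r5,r3 held:WR_PORT  <A:1 Mu:1 Ld:2 B:0 rd:4 wr:0>
#7 MEM src=r2 held:WR_PORT  <A:1 Mu:1 Ld:2 B:0 rd:4 wr:0>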